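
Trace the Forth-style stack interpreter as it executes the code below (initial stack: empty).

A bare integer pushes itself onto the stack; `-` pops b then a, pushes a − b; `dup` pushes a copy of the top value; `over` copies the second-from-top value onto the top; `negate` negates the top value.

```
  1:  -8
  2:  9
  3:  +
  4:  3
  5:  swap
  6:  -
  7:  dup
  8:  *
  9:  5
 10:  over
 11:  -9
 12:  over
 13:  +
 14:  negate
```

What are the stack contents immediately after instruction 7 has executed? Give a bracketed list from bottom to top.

-8   → -8
9    → -8 9
+    → 1
3    → 1 3
swap → 3 1
-    → 2
dup  → 2 2

[2, 2]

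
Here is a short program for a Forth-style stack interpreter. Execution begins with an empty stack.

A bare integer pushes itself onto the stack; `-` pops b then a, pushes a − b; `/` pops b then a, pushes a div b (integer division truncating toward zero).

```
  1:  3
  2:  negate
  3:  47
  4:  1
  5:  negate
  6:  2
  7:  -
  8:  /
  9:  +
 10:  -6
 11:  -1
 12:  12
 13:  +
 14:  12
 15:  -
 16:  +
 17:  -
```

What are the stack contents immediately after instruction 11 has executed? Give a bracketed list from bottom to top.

[-18, -6, -1]

3       [3]
negate  [-3]
47      [-3, 47]
1       [-3, 47, 1]
negate  [-3, 47, -1]
2       [-3, 47, -1, 2]
-       [-3, 47, -3]
/       [-3, -15]
+       [-18]
-6      [-18, -6]
-1      [-18, -6, -1]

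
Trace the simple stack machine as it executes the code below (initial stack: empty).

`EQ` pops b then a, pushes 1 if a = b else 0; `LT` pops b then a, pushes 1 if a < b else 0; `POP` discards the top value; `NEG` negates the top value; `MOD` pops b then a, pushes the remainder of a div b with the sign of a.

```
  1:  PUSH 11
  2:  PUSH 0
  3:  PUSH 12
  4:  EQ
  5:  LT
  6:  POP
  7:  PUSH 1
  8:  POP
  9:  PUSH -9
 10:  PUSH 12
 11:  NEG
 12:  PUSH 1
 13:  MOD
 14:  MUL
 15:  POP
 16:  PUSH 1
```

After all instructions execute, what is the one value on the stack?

1

PUSH 11 → 11
PUSH 0  → 11 0
PUSH 12 → 11 0 12
EQ      → 11 0
LT      → 0
POP     → (empty)
PUSH 1  → 1
POP     → (empty)
PUSH -9 → -9
PUSH 12 → -9 12
NEG     → -9 -12
PUSH 1  → -9 -12 1
MOD     → -9 0
MUL     → 0
POP     → (empty)
PUSH 1  → 1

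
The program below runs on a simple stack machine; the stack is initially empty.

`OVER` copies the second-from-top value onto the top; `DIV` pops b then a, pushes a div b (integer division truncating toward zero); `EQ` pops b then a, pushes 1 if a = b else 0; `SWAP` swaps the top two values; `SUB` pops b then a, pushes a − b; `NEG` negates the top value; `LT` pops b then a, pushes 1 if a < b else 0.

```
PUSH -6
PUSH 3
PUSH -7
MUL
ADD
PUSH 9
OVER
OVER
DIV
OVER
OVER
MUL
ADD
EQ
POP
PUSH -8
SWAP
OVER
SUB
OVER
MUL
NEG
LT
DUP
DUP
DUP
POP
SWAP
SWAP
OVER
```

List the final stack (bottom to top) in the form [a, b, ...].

[0, 0, 0, 0]

PUSH -6 → -6
PUSH 3  → -6 3
PUSH -7 → -6 3 -7
MUL     → -6 -21
ADD     → -27
PUSH 9  → -27 9
OVER    → -27 9 -27
OVER    → -27 9 -27 9
DIV     → -27 9 -3
OVER    → -27 9 -3 9
OVER    → -27 9 -3 9 -3
MUL     → -27 9 -3 -27
ADD     → -27 9 -30
EQ      → -27 0
POP     → -27
PUSH -8 → -27 -8
SWAP    → -8 -27
OVER    → -8 -27 -8
SUB     → -8 -19
OVER    → -8 -19 -8
MUL     → -8 152
NEG     → -8 -152
LT      → 0
DUP     → 0 0
DUP     → 0 0 0
DUP     → 0 0 0 0
POP     → 0 0 0
SWAP    → 0 0 0
SWAP    → 0 0 0
OVER    → 0 0 0 0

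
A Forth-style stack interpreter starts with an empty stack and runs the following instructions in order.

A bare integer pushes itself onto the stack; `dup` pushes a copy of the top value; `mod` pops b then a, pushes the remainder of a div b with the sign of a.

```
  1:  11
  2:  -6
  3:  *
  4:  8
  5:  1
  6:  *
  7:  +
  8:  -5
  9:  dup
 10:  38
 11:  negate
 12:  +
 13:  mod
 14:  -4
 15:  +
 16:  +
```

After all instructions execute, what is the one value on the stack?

11     → 11
-6     → 11 -6
*      → -66
8      → -66 8
1      → -66 8 1
*      → -66 8
+      → -58
-5     → -58 -5
dup    → -58 -5 -5
38     → -58 -5 -5 38
negate → -58 -5 -5 -38
+      → -58 -5 -43
mod    → -58 -5
-4     → -58 -5 -4
+      → -58 -9
+      → -67

-67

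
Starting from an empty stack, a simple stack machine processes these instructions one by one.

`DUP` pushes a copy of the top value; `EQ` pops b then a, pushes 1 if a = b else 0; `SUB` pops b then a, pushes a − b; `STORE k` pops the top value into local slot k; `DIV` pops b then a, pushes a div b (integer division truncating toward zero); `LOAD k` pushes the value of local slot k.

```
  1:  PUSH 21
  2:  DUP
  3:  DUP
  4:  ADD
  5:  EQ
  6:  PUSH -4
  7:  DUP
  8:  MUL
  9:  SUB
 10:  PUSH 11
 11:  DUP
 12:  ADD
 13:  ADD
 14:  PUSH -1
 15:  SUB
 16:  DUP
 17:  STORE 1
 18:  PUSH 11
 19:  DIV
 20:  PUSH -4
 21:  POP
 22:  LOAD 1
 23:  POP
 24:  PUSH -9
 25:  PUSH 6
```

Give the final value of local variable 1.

7

PUSH 21 → 21
DUP     → 21 21
DUP     → 21 21 21
ADD     → 21 42
EQ      → 0
PUSH -4 → 0 -4
DUP     → 0 -4 -4
MUL     → 0 16
SUB     → -16
PUSH 11 → -16 11
DUP     → -16 11 11
ADD     → -16 22
ADD     → 6
PUSH -1 → 6 -1
SUB     → 7
DUP     → 7 7
STORE 1 → 7
PUSH 11 → 7 11
DIV     → 0
PUSH -4 → 0 -4
POP     → 0
LOAD 1  → 0 7
POP     → 0
PUSH -9 → 0 -9
PUSH 6  → 0 -9 6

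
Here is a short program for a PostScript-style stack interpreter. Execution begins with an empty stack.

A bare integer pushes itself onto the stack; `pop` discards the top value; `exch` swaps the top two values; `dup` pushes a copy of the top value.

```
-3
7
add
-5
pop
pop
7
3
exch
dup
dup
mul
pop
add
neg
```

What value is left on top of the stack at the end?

-3   : [-3]
7    : [-3, 7]
add  : [4]
-5   : [4, -5]
pop  : [4]
pop  : []
7    : [7]
3    : [7, 3]
exch : [3, 7]
dup  : [3, 7, 7]
dup  : [3, 7, 7, 7]
mul  : [3, 7, 49]
pop  : [3, 7]
add  : [10]
neg  : [-10]

-10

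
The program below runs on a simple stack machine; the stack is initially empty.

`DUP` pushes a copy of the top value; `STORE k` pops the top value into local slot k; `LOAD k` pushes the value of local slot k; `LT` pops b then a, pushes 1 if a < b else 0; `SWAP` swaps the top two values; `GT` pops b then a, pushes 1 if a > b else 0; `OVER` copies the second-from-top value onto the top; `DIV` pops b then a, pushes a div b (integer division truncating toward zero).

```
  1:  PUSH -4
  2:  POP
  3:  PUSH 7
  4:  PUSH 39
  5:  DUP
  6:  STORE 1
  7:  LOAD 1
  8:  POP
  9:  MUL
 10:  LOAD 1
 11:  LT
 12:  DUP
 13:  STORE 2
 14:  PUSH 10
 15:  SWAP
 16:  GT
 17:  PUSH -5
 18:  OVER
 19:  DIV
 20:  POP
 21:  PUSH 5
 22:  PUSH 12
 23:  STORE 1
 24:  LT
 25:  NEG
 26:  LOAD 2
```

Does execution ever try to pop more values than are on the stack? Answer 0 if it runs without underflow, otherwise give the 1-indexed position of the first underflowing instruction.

0

PUSH -4  -4
POP      (empty)
PUSH 7   7
PUSH 39  7 39
DUP      7 39 39
STORE 1  7 39
LOAD 1   7 39 39
POP      7 39
MUL      273
LOAD 1   273 39
LT       0
DUP      0 0
STORE 2  0
PUSH 10  0 10
SWAP     10 0
GT       1
PUSH -5  1 -5
OVER     1 -5 1
DIV      1 -5
POP      1
PUSH 5   1 5
PUSH 12  1 5 12
STORE 1  1 5
LT       1
NEG      -1
LOAD 2   -1 0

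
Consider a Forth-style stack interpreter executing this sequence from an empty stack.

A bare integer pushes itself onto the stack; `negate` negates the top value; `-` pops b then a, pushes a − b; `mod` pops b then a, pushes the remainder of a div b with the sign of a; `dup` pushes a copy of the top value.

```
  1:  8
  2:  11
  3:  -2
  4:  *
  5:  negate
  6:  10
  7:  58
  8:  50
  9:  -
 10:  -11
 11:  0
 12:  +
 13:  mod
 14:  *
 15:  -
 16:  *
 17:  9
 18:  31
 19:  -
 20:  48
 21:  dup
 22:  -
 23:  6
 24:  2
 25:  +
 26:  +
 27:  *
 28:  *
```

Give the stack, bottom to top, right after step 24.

[-464, -22, 0, 6, 2]

8      → 8
11     → 8 11
-2     → 8 11 -2
*      → 8 -22
negate → 8 22
10     → 8 22 10
58     → 8 22 10 58
50     → 8 22 10 58 50
-      → 8 22 10 8
-11    → 8 22 10 8 -11
0      → 8 22 10 8 -11 0
+      → 8 22 10 8 -11
mod    → 8 22 10 8
*      → 8 22 80
-      → 8 -58
*      → -464
9      → -464 9
31     → -464 9 31
-      → -464 -22
48     → -464 -22 48
dup    → -464 -22 48 48
-      → -464 -22 0
6      → -464 -22 0 6
2      → -464 -22 0 6 2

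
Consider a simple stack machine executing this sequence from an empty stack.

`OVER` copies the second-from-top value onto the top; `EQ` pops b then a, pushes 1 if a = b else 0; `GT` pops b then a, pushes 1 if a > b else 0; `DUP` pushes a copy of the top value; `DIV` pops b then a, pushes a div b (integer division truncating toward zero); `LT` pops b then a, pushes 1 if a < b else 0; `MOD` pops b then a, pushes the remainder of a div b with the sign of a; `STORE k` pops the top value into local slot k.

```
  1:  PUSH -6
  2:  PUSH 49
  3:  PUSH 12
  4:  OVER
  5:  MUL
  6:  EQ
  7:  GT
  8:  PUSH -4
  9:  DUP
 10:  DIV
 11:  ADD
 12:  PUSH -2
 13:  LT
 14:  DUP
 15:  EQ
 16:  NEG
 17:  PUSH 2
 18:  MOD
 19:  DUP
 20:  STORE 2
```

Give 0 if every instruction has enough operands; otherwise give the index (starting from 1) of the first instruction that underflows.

PUSH -6  [-6]
PUSH 49  [-6, 49]
PUSH 12  [-6, 49, 12]
OVER     [-6, 49, 12, 49]
MUL      [-6, 49, 588]
EQ       [-6, 0]
GT       [0]
PUSH -4  [0, -4]
DUP      [0, -4, -4]
DIV      [0, 1]
ADD      [1]
PUSH -2  [1, -2]
LT       [0]
DUP      [0, 0]
EQ       [1]
NEG      [-1]
PUSH 2   [-1, 2]
MOD      [-1]
DUP      [-1, -1]
STORE 2  [-1]

0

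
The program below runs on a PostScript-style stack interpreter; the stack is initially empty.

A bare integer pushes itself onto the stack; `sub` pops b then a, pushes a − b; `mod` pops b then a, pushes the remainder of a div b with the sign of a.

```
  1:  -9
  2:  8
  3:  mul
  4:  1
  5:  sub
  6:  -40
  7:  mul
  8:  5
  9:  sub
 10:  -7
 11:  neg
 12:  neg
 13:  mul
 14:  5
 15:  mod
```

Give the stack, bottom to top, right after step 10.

-9  : [-9]
8   : [-9, 8]
mul : [-72]
1   : [-72, 1]
sub : [-73]
-40 : [-73, -40]
mul : [2920]
5   : [2920, 5]
sub : [2915]
-7  : [2915, -7]

[2915, -7]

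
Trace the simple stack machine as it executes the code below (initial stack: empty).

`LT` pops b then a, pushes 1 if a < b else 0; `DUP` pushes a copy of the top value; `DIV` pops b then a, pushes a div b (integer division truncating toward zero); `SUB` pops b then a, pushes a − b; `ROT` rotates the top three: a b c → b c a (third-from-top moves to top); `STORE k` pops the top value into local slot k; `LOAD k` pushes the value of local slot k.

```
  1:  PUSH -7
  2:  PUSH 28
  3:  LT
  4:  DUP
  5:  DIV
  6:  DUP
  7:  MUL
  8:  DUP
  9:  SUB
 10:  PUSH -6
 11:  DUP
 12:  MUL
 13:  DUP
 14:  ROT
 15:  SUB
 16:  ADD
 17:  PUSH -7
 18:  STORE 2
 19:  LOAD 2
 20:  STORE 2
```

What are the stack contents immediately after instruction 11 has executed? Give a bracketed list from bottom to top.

PUSH -7  -7
PUSH 28  -7 28
LT       1
DUP      1 1
DIV      1
DUP      1 1
MUL      1
DUP      1 1
SUB      0
PUSH -6  0 -6
DUP      0 -6 -6

[0, -6, -6]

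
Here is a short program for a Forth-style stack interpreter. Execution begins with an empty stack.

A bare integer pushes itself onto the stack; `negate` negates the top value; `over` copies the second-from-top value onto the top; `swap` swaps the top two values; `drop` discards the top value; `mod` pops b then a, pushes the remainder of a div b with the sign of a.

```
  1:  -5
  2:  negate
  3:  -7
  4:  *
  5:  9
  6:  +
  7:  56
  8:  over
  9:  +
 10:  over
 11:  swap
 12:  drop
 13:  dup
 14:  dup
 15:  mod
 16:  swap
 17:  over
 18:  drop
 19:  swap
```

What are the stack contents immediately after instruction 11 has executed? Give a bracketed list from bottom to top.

-5     → -5
negate → 5
-7     → 5 -7
*      → -35
9      → -35 9
+      → -26
56     → -26 56
over   → -26 56 -26
+      → -26 30
over   → -26 30 -26
swap   → -26 -26 30

[-26, -26, 30]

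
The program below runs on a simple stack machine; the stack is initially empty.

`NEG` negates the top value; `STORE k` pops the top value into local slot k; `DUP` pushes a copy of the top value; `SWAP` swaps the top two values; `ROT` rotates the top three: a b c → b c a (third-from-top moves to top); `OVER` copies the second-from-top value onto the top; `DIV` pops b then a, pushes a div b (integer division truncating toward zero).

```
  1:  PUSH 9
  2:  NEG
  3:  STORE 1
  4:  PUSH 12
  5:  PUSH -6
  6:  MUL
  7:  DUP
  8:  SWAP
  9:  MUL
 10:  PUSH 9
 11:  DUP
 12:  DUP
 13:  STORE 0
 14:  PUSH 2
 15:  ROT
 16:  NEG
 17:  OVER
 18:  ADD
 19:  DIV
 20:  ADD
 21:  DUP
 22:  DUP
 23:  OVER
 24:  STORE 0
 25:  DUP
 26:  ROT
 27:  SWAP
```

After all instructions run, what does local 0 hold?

PUSH 9  -> 9
NEG     -> -9
STORE 1 -> (empty)
PUSH 12 -> 12
PUSH -6 -> 12 -6
MUL     -> -72
DUP     -> -72 -72
SWAP    -> -72 -72
MUL     -> 5184
PUSH 9  -> 5184 9
DUP     -> 5184 9 9
DUP     -> 5184 9 9 9
STORE 0 -> 5184 9 9
PUSH 2  -> 5184 9 9 2
ROT     -> 5184 9 2 9
NEG     -> 5184 9 2 -9
OVER    -> 5184 9 2 -9 2
ADD     -> 5184 9 2 -7
DIV     -> 5184 9 0
ADD     -> 5184 9
DUP     -> 5184 9 9
DUP     -> 5184 9 9 9
OVER    -> 5184 9 9 9 9
STORE 0 -> 5184 9 9 9
DUP     -> 5184 9 9 9 9
ROT     -> 5184 9 9 9 9
SWAP    -> 5184 9 9 9 9

9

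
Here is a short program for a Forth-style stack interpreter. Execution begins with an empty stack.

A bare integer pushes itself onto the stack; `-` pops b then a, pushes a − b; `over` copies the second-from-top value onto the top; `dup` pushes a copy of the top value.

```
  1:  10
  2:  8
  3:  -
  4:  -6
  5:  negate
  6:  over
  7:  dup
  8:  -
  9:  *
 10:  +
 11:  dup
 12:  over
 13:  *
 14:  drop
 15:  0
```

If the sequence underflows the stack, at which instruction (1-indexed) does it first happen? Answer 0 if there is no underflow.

0

10     -> [10]
8      -> [10, 8]
-      -> [2]
-6     -> [2, -6]
negate -> [2, 6]
over   -> [2, 6, 2]
dup    -> [2, 6, 2, 2]
-      -> [2, 6, 0]
*      -> [2, 0]
+      -> [2]
dup    -> [2, 2]
over   -> [2, 2, 2]
*      -> [2, 4]
drop   -> [2]
0      -> [2, 0]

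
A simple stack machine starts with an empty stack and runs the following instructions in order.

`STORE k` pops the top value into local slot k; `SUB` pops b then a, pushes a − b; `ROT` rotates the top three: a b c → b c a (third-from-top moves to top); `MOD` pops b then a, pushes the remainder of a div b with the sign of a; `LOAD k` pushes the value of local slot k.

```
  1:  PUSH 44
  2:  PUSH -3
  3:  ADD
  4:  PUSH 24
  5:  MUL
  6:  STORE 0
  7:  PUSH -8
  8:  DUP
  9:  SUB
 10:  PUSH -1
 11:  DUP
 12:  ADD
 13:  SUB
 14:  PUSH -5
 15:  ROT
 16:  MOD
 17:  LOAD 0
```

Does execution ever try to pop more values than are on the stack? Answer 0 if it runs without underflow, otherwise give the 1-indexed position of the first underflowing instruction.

15

PUSH 44 -> [44]
PUSH -3 -> [44, -3]
ADD     -> [41]
PUSH 24 -> [41, 24]
MUL     -> [984]
STORE 0 -> []
PUSH -8 -> [-8]
DUP     -> [-8, -8]
SUB     -> [0]
PUSH -1 -> [0, -1]
DUP     -> [0, -1, -1]
ADD     -> [0, -2]
SUB     -> [2]
PUSH -5 -> [2, -5]
ROT  — needs 3 operands, stack has 2 → underflow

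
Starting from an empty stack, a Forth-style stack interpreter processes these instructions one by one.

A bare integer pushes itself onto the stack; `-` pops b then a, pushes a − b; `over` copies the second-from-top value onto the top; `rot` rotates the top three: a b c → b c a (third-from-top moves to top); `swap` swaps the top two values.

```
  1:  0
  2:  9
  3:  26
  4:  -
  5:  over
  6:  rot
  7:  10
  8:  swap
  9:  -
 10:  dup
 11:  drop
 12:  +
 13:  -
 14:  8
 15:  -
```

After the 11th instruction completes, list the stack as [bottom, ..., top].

0    : 0
9    : 0 9
26   : 0 9 26
-    : 0 -17
over : 0 -17 0
rot  : -17 0 0
10   : -17 0 0 10
swap : -17 0 10 0
-    : -17 0 10
dup  : -17 0 10 10
drop : -17 0 10

[-17, 0, 10]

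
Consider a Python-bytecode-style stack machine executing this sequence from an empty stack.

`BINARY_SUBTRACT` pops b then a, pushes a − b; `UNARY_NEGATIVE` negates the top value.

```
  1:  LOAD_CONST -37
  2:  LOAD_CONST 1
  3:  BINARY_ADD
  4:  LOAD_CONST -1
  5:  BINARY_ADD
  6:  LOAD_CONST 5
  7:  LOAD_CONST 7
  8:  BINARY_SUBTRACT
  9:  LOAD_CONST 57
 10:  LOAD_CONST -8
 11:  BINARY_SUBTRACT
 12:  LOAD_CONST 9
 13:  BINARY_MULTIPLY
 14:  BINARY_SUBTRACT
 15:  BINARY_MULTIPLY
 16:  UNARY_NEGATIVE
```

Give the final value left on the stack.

LOAD_CONST -37  : -37
LOAD_CONST 1    : -37 1
BINARY_ADD      : -36
LOAD_CONST -1   : -36 -1
BINARY_ADD      : -37
LOAD_CONST 5    : -37 5
LOAD_CONST 7    : -37 5 7
BINARY_SUBTRACT : -37 -2
LOAD_CONST 57   : -37 -2 57
LOAD_CONST -8   : -37 -2 57 -8
BINARY_SUBTRACT : -37 -2 65
LOAD_CONST 9    : -37 -2 65 9
BINARY_MULTIPLY : -37 -2 585
BINARY_SUBTRACT : -37 -587
BINARY_MULTIPLY : 21719
UNARY_NEGATIVE  : -21719

-21719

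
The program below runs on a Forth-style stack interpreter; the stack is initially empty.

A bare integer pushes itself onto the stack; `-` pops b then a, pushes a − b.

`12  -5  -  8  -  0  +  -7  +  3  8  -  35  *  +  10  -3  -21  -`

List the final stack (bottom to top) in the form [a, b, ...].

[-173, 10, 18]

12  → [12]
-5  → [12, -5]
-   → [17]
8   → [17, 8]
-   → [9]
0   → [9, 0]
+   → [9]
-7  → [9, -7]
+   → [2]
3   → [2, 3]
8   → [2, 3, 8]
-   → [2, -5]
35  → [2, -5, 35]
*   → [2, -175]
+   → [-173]
10  → [-173, 10]
-3  → [-173, 10, -3]
-21 → [-173, 10, -3, -21]
-   → [-173, 10, 18]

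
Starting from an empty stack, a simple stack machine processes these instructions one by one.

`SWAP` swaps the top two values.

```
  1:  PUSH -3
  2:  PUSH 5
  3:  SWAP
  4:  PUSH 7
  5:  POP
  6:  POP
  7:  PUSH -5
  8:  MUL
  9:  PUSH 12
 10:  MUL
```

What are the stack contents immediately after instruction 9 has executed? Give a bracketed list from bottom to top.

[-25, 12]

PUSH -3 -> [-3]
PUSH 5  -> [-3, 5]
SWAP    -> [5, -3]
PUSH 7  -> [5, -3, 7]
POP     -> [5, -3]
POP     -> [5]
PUSH -5 -> [5, -5]
MUL     -> [-25]
PUSH 12 -> [-25, 12]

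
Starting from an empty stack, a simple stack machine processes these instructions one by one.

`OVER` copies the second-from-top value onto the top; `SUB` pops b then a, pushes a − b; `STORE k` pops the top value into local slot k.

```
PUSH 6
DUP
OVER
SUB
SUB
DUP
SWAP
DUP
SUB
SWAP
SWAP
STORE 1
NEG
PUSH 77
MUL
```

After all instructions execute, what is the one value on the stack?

-462

PUSH 6  → 6
DUP     → 6 6
OVER    → 6 6 6
SUB     → 6 0
SUB     → 6
DUP     → 6 6
SWAP    → 6 6
DUP     → 6 6 6
SUB     → 6 0
SWAP    → 0 6
SWAP    → 6 0
STORE 1 → 6
NEG     → -6
PUSH 77 → -6 77
MUL     → -462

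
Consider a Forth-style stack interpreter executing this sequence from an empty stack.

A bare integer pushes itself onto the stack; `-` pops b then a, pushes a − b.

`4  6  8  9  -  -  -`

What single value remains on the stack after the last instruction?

4  [4]
6  [4, 6]
8  [4, 6, 8]
9  [4, 6, 8, 9]
-  [4, 6, -1]
-  [4, 7]
-  [-3]

-3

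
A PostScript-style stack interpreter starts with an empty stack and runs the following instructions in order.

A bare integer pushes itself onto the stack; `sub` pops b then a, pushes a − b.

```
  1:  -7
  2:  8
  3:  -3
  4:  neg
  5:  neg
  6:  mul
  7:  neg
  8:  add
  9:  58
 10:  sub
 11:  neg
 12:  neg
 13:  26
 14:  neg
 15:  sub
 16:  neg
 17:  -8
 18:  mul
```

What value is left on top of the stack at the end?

-7  → -7
8   → -7 8
-3  → -7 8 -3
neg → -7 8 3
neg → -7 8 -3
mul → -7 -24
neg → -7 24
add → 17
58  → 17 58
sub → -41
neg → 41
neg → -41
26  → -41 26
neg → -41 -26
sub → -15
neg → 15
-8  → 15 -8
mul → -120

-120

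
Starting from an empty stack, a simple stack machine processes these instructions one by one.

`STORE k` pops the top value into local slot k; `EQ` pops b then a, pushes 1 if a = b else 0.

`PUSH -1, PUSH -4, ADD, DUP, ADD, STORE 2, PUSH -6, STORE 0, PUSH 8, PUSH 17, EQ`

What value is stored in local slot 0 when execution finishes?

-6

PUSH -1 -> -1
PUSH -4 -> -1 -4
ADD     -> -5
DUP     -> -5 -5
ADD     -> -10
STORE 2 -> (empty)
PUSH -6 -> -6
STORE 0 -> (empty)
PUSH 8  -> 8
PUSH 17 -> 8 17
EQ      -> 0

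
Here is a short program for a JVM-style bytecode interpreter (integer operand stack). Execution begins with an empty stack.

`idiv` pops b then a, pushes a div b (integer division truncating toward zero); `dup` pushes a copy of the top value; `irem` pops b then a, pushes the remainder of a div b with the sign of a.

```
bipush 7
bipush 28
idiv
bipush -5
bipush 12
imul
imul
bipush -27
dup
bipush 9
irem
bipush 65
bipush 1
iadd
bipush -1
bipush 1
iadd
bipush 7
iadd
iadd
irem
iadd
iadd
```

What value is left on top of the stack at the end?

bipush 7   → [7]
bipush 28  → [7, 28]
idiv       → [0]
bipush -5  → [0, -5]
bipush 12  → [0, -5, 12]
imul       → [0, -60]
imul       → [0]
bipush -27 → [0, -27]
dup        → [0, -27, -27]
bipush 9   → [0, -27, -27, 9]
irem       → [0, -27, 0]
bipush 65  → [0, -27, 0, 65]
bipush 1   → [0, -27, 0, 65, 1]
iadd       → [0, -27, 0, 66]
bipush -1  → [0, -27, 0, 66, -1]
bipush 1   → [0, -27, 0, 66, -1, 1]
iadd       → [0, -27, 0, 66, 0]
bipush 7   → [0, -27, 0, 66, 0, 7]
iadd       → [0, -27, 0, 66, 7]
iadd       → [0, -27, 0, 73]
irem       → [0, -27, 0]
iadd       → [0, -27]
iadd       → [-27]

-27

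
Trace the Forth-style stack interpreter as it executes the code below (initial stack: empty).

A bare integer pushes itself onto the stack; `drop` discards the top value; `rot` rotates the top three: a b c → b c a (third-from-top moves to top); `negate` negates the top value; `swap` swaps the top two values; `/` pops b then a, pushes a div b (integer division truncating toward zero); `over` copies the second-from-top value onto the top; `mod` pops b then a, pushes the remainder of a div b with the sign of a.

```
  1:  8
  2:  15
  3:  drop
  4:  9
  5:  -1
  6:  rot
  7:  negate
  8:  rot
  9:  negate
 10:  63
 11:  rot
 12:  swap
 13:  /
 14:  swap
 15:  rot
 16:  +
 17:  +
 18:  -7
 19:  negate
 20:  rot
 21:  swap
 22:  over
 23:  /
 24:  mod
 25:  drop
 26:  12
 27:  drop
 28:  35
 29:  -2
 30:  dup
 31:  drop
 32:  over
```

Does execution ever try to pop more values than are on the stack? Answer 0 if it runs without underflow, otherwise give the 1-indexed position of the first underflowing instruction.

20

8      → 8
15     → 8 15
drop   → 8
9      → 8 9
-1     → 8 9 -1
rot    → 9 -1 8
negate → 9 -1 -8
rot    → -1 -8 9
negate → -1 -8 -9
63     → -1 -8 -9 63
rot    → -1 -9 63 -8
swap   → -1 -9 -8 63
/      → -1 -9 0
swap   → -1 0 -9
rot    → 0 -9 -1
+      → 0 -10
+      → -10
-7     → -10 -7
negate → -10 7
rot  — needs 3 operands, stack has 2 → underflow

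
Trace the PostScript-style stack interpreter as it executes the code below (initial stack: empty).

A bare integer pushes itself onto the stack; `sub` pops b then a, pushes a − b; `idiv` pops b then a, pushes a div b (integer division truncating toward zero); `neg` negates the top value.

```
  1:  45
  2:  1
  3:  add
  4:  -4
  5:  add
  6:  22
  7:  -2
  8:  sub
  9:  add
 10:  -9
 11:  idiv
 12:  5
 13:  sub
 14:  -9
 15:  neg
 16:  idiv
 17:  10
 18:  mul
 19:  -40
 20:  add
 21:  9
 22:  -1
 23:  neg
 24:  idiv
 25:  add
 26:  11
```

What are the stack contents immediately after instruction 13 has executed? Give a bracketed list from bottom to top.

45   -> [45]
1    -> [45, 1]
add  -> [46]
-4   -> [46, -4]
add  -> [42]
22   -> [42, 22]
-2   -> [42, 22, -2]
sub  -> [42, 24]
add  -> [66]
-9   -> [66, -9]
idiv -> [-7]
5    -> [-7, 5]
sub  -> [-12]

[-12]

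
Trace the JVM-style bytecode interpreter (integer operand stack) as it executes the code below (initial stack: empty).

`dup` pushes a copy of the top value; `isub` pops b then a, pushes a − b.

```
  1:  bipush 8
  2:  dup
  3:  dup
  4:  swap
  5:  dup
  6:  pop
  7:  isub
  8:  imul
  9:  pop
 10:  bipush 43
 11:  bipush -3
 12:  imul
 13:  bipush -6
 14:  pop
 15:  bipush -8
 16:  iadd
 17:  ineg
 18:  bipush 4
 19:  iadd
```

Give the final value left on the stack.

141

bipush 8  → [8]
dup       → [8, 8]
dup       → [8, 8, 8]
swap      → [8, 8, 8]
dup       → [8, 8, 8, 8]
pop       → [8, 8, 8]
isub      → [8, 0]
imul      → [0]
pop       → []
bipush 43 → [43]
bipush -3 → [43, -3]
imul      → [-129]
bipush -6 → [-129, -6]
pop       → [-129]
bipush -8 → [-129, -8]
iadd      → [-137]
ineg      → [137]
bipush 4  → [137, 4]
iadd      → [141]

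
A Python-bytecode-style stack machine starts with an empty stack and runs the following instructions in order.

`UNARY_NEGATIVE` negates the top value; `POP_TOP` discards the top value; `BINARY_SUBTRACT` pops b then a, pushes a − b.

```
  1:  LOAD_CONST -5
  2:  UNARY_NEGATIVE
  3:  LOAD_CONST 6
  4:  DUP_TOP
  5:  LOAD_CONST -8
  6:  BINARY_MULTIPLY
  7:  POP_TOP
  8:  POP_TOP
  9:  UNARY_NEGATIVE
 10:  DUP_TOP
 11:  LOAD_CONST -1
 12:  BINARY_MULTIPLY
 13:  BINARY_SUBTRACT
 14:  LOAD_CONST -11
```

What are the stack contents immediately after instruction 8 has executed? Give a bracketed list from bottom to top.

LOAD_CONST -5   : -5
UNARY_NEGATIVE  : 5
LOAD_CONST 6    : 5 6
DUP_TOP         : 5 6 6
LOAD_CONST -8   : 5 6 6 -8
BINARY_MULTIPLY : 5 6 -48
POP_TOP         : 5 6
POP_TOP         : 5

[5]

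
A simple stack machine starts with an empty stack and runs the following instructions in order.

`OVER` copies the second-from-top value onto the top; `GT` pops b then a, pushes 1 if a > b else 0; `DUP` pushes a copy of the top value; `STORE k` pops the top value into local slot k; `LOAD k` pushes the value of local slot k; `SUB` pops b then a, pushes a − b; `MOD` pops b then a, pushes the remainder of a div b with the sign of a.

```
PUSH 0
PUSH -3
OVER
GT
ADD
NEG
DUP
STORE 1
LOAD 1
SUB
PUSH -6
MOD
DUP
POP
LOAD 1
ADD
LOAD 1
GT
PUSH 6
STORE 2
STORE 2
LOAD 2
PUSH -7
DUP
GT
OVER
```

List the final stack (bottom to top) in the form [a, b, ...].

[0, 0, 0]

PUSH 0   [0]
PUSH -3  [0, -3]
OVER     [0, -3, 0]
GT       [0, 0]
ADD      [0]
NEG      [0]
DUP      [0, 0]
STORE 1  [0]
LOAD 1   [0, 0]
SUB      [0]
PUSH -6  [0, -6]
MOD      [0]
DUP      [0, 0]
POP      [0]
LOAD 1   [0, 0]
ADD      [0]
LOAD 1   [0, 0]
GT       [0]
PUSH 6   [0, 6]
STORE 2  [0]
STORE 2  []
LOAD 2   [0]
PUSH -7  [0, -7]
DUP      [0, -7, -7]
GT       [0, 0]
OVER     [0, 0, 0]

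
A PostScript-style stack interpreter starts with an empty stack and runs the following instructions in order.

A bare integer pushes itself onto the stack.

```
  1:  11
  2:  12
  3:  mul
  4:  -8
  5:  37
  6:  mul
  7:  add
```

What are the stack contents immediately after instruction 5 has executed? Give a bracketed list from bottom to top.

11  : [11]
12  : [11, 12]
mul : [132]
-8  : [132, -8]
37  : [132, -8, 37]

[132, -8, 37]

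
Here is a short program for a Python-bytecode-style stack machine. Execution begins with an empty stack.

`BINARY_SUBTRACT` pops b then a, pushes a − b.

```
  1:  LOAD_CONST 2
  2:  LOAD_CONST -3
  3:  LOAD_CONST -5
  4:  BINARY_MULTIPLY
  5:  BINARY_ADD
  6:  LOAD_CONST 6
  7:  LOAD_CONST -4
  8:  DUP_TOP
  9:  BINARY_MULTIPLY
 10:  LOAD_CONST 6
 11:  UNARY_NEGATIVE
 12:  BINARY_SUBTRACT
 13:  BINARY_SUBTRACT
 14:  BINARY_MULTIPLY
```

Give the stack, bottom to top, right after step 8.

[17, 6, -4, -4]

LOAD_CONST 2     2
LOAD_CONST -3    2 -3
LOAD_CONST -5    2 -3 -5
BINARY_MULTIPLY  2 15
BINARY_ADD       17
LOAD_CONST 6     17 6
LOAD_CONST -4    17 6 -4
DUP_TOP          17 6 -4 -4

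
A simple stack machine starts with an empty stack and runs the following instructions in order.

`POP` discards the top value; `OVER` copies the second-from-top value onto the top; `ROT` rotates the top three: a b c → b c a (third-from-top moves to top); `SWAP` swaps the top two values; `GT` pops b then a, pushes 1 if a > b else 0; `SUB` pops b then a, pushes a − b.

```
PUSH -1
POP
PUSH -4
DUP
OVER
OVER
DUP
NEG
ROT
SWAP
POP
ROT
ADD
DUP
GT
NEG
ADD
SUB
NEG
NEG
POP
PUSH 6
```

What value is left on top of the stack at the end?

6

PUSH -1  -1
POP      (empty)
PUSH -4  -4
DUP      -4 -4
OVER     -4 -4 -4
OVER     -4 -4 -4 -4
DUP      -4 -4 -4 -4 -4
NEG      -4 -4 -4 -4 4
ROT      -4 -4 -4 4 -4
SWAP     -4 -4 -4 -4 4
POP      -4 -4 -4 -4
ROT      -4 -4 -4 -4
ADD      -4 -4 -8
DUP      -4 -4 -8 -8
GT       -4 -4 0
NEG      -4 -4 0
ADD      -4 -4
SUB      0
NEG      0
NEG      0
POP      (empty)
PUSH 6   6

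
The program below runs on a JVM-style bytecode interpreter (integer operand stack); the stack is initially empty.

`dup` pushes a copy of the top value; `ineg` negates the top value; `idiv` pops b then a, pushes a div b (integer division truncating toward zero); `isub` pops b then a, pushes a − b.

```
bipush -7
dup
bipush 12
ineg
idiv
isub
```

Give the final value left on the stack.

-7

bipush -7 -> -7
dup       -> -7 -7
bipush 12 -> -7 -7 12
ineg      -> -7 -7 -12
idiv      -> -7 0
isub      -> -7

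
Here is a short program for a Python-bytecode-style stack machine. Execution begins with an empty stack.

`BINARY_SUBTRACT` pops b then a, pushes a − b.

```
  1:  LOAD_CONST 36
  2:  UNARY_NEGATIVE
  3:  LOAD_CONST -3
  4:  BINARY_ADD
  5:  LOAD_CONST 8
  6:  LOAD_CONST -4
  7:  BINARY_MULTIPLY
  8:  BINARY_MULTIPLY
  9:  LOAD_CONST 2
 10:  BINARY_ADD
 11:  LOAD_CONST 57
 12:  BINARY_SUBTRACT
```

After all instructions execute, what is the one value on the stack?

LOAD_CONST 36    [36]
UNARY_NEGATIVE   [-36]
LOAD_CONST -3    [-36, -3]
BINARY_ADD       [-39]
LOAD_CONST 8     [-39, 8]
LOAD_CONST -4    [-39, 8, -4]
BINARY_MULTIPLY  [-39, -32]
BINARY_MULTIPLY  [1248]
LOAD_CONST 2     [1248, 2]
BINARY_ADD       [1250]
LOAD_CONST 57    [1250, 57]
BINARY_SUBTRACT  [1193]

1193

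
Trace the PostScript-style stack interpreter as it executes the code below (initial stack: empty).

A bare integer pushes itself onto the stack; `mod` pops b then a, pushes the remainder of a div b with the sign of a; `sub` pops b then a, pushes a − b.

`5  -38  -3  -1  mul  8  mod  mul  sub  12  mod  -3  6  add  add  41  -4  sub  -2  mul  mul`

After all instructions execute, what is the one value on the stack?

-1260

5    5
-38  5 -38
-3   5 -38 -3
-1   5 -38 -3 -1
mul  5 -38 3
8    5 -38 3 8
mod  5 -38 3
mul  5 -114
sub  119
12   119 12
mod  11
-3   11 -3
6    11 -3 6
add  11 3
add  14
41   14 41
-4   14 41 -4
sub  14 45
-2   14 45 -2
mul  14 -90
mul  -1260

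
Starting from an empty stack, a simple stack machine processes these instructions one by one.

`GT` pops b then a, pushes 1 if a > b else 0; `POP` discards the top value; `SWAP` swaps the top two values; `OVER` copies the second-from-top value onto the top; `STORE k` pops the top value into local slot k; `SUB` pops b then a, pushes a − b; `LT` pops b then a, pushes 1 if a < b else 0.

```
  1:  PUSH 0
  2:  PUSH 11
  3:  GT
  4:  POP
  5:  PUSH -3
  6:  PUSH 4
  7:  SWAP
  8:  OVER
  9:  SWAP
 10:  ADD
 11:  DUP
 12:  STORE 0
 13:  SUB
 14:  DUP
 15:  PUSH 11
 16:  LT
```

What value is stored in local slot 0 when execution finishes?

1

PUSH 0  : 0
PUSH 11 : 0 11
GT      : 0
POP     : (empty)
PUSH -3 : -3
PUSH 4  : -3 4
SWAP    : 4 -3
OVER    : 4 -3 4
SWAP    : 4 4 -3
ADD     : 4 1
DUP     : 4 1 1
STORE 0 : 4 1
SUB     : 3
DUP     : 3 3
PUSH 11 : 3 3 11
LT      : 3 1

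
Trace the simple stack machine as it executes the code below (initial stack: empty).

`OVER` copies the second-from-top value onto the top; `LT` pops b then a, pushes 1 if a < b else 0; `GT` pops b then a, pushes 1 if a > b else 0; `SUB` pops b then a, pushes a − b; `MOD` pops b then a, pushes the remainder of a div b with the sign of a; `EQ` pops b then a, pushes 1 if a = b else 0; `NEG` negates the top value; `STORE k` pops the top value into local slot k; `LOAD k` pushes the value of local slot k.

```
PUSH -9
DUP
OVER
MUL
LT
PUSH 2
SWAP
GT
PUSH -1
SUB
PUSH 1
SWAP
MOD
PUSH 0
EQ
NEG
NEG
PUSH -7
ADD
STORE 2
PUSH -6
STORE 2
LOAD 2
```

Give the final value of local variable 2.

-6

PUSH -9 -> [-9]
DUP     -> [-9, -9]
OVER    -> [-9, -9, -9]
MUL     -> [-9, 81]
LT      -> [1]
PUSH 2  -> [1, 2]
SWAP    -> [2, 1]
GT      -> [1]
PUSH -1 -> [1, -1]
SUB     -> [2]
PUSH 1  -> [2, 1]
SWAP    -> [1, 2]
MOD     -> [1]
PUSH 0  -> [1, 0]
EQ      -> [0]
NEG     -> [0]
NEG     -> [0]
PUSH -7 -> [0, -7]
ADD     -> [-7]
STORE 2 -> []
PUSH -6 -> [-6]
STORE 2 -> []
LOAD 2  -> [-6]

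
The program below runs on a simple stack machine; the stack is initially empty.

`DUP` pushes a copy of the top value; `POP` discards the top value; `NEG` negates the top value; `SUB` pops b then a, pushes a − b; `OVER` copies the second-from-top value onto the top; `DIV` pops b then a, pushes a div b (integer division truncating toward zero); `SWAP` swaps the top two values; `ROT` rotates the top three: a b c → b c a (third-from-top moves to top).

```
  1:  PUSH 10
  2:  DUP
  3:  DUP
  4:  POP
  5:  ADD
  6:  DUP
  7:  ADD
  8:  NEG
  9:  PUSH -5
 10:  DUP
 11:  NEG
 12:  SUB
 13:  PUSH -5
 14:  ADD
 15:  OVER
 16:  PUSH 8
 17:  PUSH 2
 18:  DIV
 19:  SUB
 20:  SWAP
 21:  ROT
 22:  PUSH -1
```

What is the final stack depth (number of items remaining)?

4

PUSH 10 : 10
DUP     : 10 10
DUP     : 10 10 10
POP     : 10 10
ADD     : 20
DUP     : 20 20
ADD     : 40
NEG     : -40
PUSH -5 : -40 -5
DUP     : -40 -5 -5
NEG     : -40 -5 5
SUB     : -40 -10
PUSH -5 : -40 -10 -5
ADD     : -40 -15
OVER    : -40 -15 -40
PUSH 8  : -40 -15 -40 8
PUSH 2  : -40 -15 -40 8 2
DIV     : -40 -15 -40 4
SUB     : -40 -15 -44
SWAP    : -40 -44 -15
ROT     : -44 -15 -40
PUSH -1 : -44 -15 -40 -1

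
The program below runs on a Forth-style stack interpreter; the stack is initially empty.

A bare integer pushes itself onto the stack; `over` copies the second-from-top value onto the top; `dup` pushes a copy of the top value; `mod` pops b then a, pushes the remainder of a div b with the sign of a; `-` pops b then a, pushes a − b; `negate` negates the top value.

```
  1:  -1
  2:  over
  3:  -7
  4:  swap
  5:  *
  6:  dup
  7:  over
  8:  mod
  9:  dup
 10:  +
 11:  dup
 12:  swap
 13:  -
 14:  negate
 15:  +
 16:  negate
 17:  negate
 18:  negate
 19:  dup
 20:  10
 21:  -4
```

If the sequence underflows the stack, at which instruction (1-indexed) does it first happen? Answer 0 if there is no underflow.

-1 → -1
over  — needs 2 operands, stack has 1 → underflow

2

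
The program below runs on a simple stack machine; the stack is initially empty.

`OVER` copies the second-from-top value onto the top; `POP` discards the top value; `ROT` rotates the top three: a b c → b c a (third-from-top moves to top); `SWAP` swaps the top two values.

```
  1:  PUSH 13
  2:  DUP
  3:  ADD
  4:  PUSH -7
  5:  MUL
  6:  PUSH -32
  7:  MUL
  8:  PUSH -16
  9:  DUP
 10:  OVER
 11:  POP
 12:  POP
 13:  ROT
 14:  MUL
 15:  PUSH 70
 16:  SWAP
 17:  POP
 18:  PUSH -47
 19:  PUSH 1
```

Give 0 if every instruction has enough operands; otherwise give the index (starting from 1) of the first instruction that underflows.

PUSH 13  : [13]
DUP      : [13, 13]
ADD      : [26]
PUSH -7  : [26, -7]
MUL      : [-182]
PUSH -32 : [-182, -32]
MUL      : [5824]
PUSH -16 : [5824, -16]
DUP      : [5824, -16, -16]
OVER     : [5824, -16, -16, -16]
POP      : [5824, -16, -16]
POP      : [5824, -16]
ROT  — needs 3 operands, stack has 2 → underflow

13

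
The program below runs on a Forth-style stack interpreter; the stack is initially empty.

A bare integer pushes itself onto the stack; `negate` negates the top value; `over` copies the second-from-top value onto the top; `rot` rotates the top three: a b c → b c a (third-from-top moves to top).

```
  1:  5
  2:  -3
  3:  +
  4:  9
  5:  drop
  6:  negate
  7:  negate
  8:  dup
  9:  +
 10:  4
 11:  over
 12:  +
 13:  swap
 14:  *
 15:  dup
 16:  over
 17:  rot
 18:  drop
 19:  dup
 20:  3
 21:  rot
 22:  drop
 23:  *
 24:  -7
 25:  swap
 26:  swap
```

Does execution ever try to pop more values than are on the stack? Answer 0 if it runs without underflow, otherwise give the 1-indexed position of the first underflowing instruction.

5      : [5]
-3     : [5, -3]
+      : [2]
9      : [2, 9]
drop   : [2]
negate : [-2]
negate : [2]
dup    : [2, 2]
+      : [4]
4      : [4, 4]
over   : [4, 4, 4]
+      : [4, 8]
swap   : [8, 4]
*      : [32]
dup    : [32, 32]
over   : [32, 32, 32]
rot    : [32, 32, 32]
drop   : [32, 32]
dup    : [32, 32, 32]
3      : [32, 32, 32, 3]
rot    : [32, 32, 3, 32]
drop   : [32, 32, 3]
*      : [32, 96]
-7     : [32, 96, -7]
swap   : [32, -7, 96]
swap   : [32, 96, -7]

0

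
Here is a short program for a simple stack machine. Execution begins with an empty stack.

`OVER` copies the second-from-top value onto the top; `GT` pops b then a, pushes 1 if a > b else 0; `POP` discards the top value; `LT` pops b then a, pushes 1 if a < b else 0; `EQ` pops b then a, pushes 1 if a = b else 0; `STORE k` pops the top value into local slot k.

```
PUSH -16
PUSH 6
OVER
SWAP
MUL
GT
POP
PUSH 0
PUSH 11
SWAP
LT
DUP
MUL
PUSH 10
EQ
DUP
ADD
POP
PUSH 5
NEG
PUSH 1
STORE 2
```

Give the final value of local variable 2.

PUSH -16 : [-16]
PUSH 6   : [-16, 6]
OVER     : [-16, 6, -16]
SWAP     : [-16, -16, 6]
MUL      : [-16, -96]
GT       : [1]
POP      : []
PUSH 0   : [0]
PUSH 11  : [0, 11]
SWAP     : [11, 0]
LT       : [0]
DUP      : [0, 0]
MUL      : [0]
PUSH 10  : [0, 10]
EQ       : [0]
DUP      : [0, 0]
ADD      : [0]
POP      : []
PUSH 5   : [5]
NEG      : [-5]
PUSH 1   : [-5, 1]
STORE 2  : [-5]

1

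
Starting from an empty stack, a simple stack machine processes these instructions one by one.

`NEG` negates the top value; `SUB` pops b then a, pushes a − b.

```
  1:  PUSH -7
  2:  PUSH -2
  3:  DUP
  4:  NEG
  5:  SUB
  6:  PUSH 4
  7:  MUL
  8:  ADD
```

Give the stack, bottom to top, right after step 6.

[-7, -4, 4]

PUSH -7 → -7
PUSH -2 → -7 -2
DUP     → -7 -2 -2
NEG     → -7 -2 2
SUB     → -7 -4
PUSH 4  → -7 -4 4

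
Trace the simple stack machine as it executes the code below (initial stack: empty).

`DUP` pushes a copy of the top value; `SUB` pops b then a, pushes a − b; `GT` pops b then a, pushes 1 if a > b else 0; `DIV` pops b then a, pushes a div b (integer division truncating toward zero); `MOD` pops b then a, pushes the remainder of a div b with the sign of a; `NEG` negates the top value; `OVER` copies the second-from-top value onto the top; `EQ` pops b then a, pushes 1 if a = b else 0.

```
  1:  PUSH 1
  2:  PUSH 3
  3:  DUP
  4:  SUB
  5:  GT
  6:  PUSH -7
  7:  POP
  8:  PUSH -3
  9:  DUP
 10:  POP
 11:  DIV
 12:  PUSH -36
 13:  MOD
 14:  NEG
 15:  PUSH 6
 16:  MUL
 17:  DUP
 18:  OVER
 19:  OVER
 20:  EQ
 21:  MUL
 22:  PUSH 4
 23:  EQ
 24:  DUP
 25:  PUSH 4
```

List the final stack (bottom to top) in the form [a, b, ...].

[0, 0, 0, 4]

PUSH 1    [1]
PUSH 3    [1, 3]
DUP       [1, 3, 3]
SUB       [1, 0]
GT        [1]
PUSH -7   [1, -7]
POP       [1]
PUSH -3   [1, -3]
DUP       [1, -3, -3]
POP       [1, -3]
DIV       [0]
PUSH -36  [0, -36]
MOD       [0]
NEG       [0]
PUSH 6    [0, 6]
MUL       [0]
DUP       [0, 0]
OVER      [0, 0, 0]
OVER      [0, 0, 0, 0]
EQ        [0, 0, 1]
MUL       [0, 0]
PUSH 4    [0, 0, 4]
EQ        [0, 0]
DUP       [0, 0, 0]
PUSH 4    [0, 0, 0, 4]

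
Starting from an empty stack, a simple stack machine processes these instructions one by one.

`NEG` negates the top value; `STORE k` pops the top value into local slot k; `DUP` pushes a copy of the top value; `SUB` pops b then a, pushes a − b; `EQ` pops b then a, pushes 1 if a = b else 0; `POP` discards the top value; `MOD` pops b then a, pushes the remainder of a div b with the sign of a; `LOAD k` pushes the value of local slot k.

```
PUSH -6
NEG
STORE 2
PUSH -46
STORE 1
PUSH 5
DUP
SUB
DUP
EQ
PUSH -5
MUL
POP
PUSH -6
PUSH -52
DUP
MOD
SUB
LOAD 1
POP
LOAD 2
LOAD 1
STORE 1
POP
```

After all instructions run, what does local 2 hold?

6

PUSH -6  : -6
NEG      : 6
STORE 2  : (empty)
PUSH -46 : -46
STORE 1  : (empty)
PUSH 5   : 5
DUP      : 5 5
SUB      : 0
DUP      : 0 0
EQ       : 1
PUSH -5  : 1 -5
MUL      : -5
POP      : (empty)
PUSH -6  : -6
PUSH -52 : -6 -52
DUP      : -6 -52 -52
MOD      : -6 0
SUB      : -6
LOAD 1   : -6 -46
POP      : -6
LOAD 2   : -6 6
LOAD 1   : -6 6 -46
STORE 1  : -6 6
POP      : -6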